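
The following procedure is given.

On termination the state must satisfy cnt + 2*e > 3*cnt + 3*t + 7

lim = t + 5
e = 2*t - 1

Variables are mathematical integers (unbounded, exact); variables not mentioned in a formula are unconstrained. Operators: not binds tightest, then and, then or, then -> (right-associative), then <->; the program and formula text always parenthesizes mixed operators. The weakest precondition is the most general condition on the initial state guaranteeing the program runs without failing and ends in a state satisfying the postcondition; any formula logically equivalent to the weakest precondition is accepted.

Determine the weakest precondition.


Working backward. After the program, the postcondition cnt + 2*e > 3*cnt + 3*t + 7 must hold; in canonical form it is 2*e > 2*cnt + 3*t + 7.
Before e := 2*t - 1: t > 2*cnt + 9
Before lim := t + 5: t > 2*cnt + 9
Answer: WP = t > 2*cnt + 9


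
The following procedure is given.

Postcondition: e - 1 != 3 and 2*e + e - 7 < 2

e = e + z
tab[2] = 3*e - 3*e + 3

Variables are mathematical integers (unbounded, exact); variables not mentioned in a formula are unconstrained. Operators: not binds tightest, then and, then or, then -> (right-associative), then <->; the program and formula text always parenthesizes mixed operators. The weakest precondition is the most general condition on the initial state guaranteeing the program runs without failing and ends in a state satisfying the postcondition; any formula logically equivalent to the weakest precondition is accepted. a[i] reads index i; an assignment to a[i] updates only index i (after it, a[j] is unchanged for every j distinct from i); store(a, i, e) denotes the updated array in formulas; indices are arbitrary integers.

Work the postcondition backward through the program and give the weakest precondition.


Working backward. After the program, the postcondition e - 1 != 3 and 2*e + e - 7 < 2 must hold; in canonical form it is e != 4 and 3*e < 9.
Before tab[2] := 3*e - 3*e + 3: e != 4 and 3*e < 9
Before e := e + z: e + z != 4 and 3*e + 3*z < 9
Answer: WP = e + z != 4 and 3*e + 3*z < 9


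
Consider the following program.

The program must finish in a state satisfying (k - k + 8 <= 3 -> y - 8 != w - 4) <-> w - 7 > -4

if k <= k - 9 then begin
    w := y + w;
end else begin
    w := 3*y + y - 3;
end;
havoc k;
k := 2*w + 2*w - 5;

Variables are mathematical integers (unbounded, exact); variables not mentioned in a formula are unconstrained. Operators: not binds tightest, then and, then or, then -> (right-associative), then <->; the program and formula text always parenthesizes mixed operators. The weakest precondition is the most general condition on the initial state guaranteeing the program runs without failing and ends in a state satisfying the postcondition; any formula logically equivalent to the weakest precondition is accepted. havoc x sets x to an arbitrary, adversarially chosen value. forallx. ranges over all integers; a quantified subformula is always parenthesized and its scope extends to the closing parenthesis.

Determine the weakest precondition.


Working backward. After the program, the postcondition (k - k + 8 <= 3 -> y - 8 != w - 4) <-> w - 7 > -4 must hold; in canonical form it is w > 3.
Before k := 2*w + 2*w - 5: w > 3
Before havoc k: w > 3
Then branch requires w + y > 3; else branch requires 4*y > 6.
Before the if: 4*y > 6
Answer: WP = 4*y > 6


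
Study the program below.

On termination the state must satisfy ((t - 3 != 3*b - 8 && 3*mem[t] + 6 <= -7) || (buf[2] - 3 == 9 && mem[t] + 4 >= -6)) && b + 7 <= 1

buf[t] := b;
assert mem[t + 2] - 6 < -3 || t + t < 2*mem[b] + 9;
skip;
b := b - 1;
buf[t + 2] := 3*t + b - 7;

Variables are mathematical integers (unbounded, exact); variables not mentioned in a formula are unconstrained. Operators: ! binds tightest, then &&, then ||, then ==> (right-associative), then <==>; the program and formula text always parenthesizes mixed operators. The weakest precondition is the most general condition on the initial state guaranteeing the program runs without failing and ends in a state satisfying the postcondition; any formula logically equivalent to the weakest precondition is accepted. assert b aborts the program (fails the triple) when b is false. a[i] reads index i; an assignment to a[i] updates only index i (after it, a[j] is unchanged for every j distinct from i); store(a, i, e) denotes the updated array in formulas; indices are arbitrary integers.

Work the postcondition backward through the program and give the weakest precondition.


Working backward. After the program, the postcondition ((t - 3 != 3*b - 8 && 3*mem[t] + 6 <= -7) || (buf[2] - 3 == 9 && mem[t] + 4 >= -6)) && b + 7 <= 1 must hold; in canonical form it is ((t != 3*b - 5 && 3*mem[t] <= -13) || (buf[2] == 12 && mem[t] >= -10)) && b <= -6.
Before buf[t + 2] := 3*t + b - 7: ((t != 3*b - 5 && 3*mem[t] <= -13) || (store(buf, t + 2, b + 3*t - 7)[2] == 12 && mem[t] >= -10)) && b <= -6
Before b := b - 1: ((t != 3*b - 8 && 3*mem[t] <= -13) || (store(buf, t + 2, b + 3*t - 8)[2] == 12 && mem[t] >= -10)) && b <= -5
Before skip: ((t != 3*b - 8 && 3*mem[t] <= -13) || (store(buf, t + 2, b + 3*t - 8)[2] == 12 && mem[t] >= -10)) && b <= -5
Before assert mem[t + 2] - 6 < -3 || t + t < 2*mem[b] + 9: (mem[t + 2] < 3 || 2*t < 2*mem[b] + 9) && ((t != 3*b - 8 && 3*mem[t] <= -13) || (store(buf, t + 2, b + 3*t - 8)[2] == 12 && mem[t] >= -10)) && b <= -5
Before buf[t] := b: (mem[t + 2] < 3 || 2*t < 2*mem[b] + 9) && ((t != 3*b - 8 && 3*mem[t] <= -13) || (store(store(buf, t, b), t + 2, b + 3*t - 8)[2] == 12 && mem[t] >= -10)) && b <= -5
Answer: WP = (mem[t + 2] < 3 || 2*t < 2*mem[b] + 9) && ((t != 3*b - 8 && 3*mem[t] <= -13) || (store(store(buf, t, b), t + 2, b + 3*t - 8)[2] == 12 && mem[t] >= -10)) && b <= -5


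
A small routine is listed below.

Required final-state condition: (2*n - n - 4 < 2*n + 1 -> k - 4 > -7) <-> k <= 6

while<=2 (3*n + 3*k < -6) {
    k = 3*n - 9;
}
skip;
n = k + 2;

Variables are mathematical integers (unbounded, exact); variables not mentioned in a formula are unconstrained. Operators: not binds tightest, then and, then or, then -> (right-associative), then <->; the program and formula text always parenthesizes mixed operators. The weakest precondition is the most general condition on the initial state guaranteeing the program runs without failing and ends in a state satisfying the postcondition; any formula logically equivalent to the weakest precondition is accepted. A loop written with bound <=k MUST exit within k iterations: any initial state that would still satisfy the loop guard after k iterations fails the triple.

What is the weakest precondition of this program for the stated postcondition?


Working backward. After the program, the postcondition (2*n - n - 4 < 2*n + 1 -> k - 4 > -7) <-> k <= 6 must hold; in canonical form it is (n > -5 -> k > -3) <-> k <= 6.
Before n := k + 2: (k > -7 -> k > -3) <-> k <= 6
Before skip: (k > -7 -> k > -3) <-> k <= 6
Before the loop (bound <=2), unroll the exhaustion recursion (WP_0 = exit-now case; WP_j = one more guarded iteration, up to j = 2):
  WP_0: (not (3*k + 3*n < -6)) and ((k > -7 -> k > -3) <-> k <= 6)
  WP_1: (3*k + 3*n < -6 -> ((not (12*n < 21)) and ((3*n > 2 -> 3*n > 6) <-> 3*n <= 15))) and ((not (3*k + 3*n < -6)) -> ((k > -7 -> k > -3) <-> k <= 6))
  WP_2: (3*k + 3*n < -6 -> ((12*n < 21 -> ((not (12*n < 21)) and ((3*n > 2 -> 3*n > 6) <-> 3*n <= 15))) and ((not (12*n < 21)) -> ((3*n > 2 -> 3*n > 6) <-> 3*n <= 15)))) and ((not (3*k + 3*n < -6)) -> ((k > -7 -> k > -3) <-> k <= 6))
So before the loop: (3*k + 3*n < -6 -> ((12*n < 21 -> ((not (12*n < 21)) and ((3*n > 2 -> 3*n > 6) <-> 3*n <= 15))) and ((not (12*n < 21)) -> ((3*n > 2 -> 3*n > 6) <-> 3*n <= 15)))) and ((not (3*k + 3*n < -6)) -> ((k > -7 -> k > -3) <-> k <= 6))
Answer: WP = (3*k + 3*n < -6 -> ((12*n < 21 -> ((not (12*n < 21)) and ((3*n > 2 -> 3*n > 6) <-> 3*n <= 15))) and ((not (12*n < 21)) -> ((3*n > 2 -> 3*n > 6) <-> 3*n <= 15)))) and ((not (3*k + 3*n < -6)) -> ((k > -7 -> k > -3) <-> k <= 6))


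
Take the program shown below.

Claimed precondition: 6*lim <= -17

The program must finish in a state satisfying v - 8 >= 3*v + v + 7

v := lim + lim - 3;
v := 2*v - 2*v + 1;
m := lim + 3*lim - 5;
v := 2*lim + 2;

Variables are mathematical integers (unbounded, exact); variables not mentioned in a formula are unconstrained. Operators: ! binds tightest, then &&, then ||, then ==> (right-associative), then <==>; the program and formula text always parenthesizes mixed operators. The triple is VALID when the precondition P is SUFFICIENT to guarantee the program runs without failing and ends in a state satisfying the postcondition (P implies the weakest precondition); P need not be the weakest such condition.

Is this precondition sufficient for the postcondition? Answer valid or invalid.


Working backward. After the program, the postcondition v - 8 >= 3*v + v + 7 must hold; in canonical form it is 3*v <= -15.
Before v := 2*lim + 2: 6*lim <= -21
Before m := lim + 3*lim - 5: 6*lim <= -21
Before v := 2*v - 2*v + 1: 6*lim <= -21
Before v := lim + lim - 3: 6*lim <= -21
The weakest precondition is 6*lim <= -21.
Check whether 6*lim <= -17 implies it.
Countermodel: at the initial state lim = -3, the precondition holds but the weakest precondition fails.
Answer: invalid


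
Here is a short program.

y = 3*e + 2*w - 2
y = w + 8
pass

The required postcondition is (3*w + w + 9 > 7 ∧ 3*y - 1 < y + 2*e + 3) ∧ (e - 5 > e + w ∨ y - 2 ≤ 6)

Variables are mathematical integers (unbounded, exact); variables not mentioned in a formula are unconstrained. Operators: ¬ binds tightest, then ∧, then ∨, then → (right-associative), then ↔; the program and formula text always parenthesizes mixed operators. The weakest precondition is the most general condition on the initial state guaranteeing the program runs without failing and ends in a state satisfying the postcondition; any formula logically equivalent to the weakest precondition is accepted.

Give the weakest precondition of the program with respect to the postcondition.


Working backward. After the program, the postcondition (3*w + w + 9 > 7 ∧ 3*y - 1 < y + 2*e + 3) ∧ (e - 5 > e + w ∨ y - 2 ≤ 6) must hold; in canonical form it is 4*w > -2 ∧ 2*y < 2*e + 4 ∧ (w < -5 ∨ y ≤ 8).
Before skip: 4*w > -2 ∧ 2*y < 2*e + 4 ∧ (w < -5 ∨ y ≤ 8)
Before y := w + 8: 4*w > -2 ∧ 2*w < 2*e - 12 ∧ (w < -5 ∨ w ≤ 0)
Before y := 3*e + 2*w - 2: 4*w > -2 ∧ 2*w < 2*e - 12 ∧ (w < -5 ∨ w ≤ 0)
Answer: WP = 4*w > -2 ∧ 2*w < 2*e - 12 ∧ (w < -5 ∨ w ≤ 0)


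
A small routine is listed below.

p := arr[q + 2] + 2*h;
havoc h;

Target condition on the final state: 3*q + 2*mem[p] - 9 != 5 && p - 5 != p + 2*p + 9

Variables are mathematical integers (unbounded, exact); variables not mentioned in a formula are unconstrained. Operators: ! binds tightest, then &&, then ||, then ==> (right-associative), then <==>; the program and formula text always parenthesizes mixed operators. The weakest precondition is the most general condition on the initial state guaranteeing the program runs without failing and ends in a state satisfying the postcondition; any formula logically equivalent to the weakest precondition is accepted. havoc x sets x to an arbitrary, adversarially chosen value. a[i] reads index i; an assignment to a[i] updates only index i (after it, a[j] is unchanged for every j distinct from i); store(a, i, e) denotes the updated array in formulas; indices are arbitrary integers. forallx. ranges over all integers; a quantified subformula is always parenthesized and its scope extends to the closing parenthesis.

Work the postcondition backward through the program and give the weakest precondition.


Working backward. After the program, the postcondition 3*q + 2*mem[p] - 9 != 5 && p - 5 != p + 2*p + 9 must hold; in canonical form it is 2*mem[p] + 3*q != 14 && 2*p != -14.
Before havoc h: 2*mem[p] + 3*q != 14 && 2*p != -14
Before p := arr[q + 2] + 2*h: 2*mem[arr[q + 2] + 2*h] + 3*q != 14 && 2*arr[q + 2] + 4*h != -14
Answer: WP = 2*mem[arr[q + 2] + 2*h] + 3*q != 14 && 2*arr[q + 2] + 4*h != -14


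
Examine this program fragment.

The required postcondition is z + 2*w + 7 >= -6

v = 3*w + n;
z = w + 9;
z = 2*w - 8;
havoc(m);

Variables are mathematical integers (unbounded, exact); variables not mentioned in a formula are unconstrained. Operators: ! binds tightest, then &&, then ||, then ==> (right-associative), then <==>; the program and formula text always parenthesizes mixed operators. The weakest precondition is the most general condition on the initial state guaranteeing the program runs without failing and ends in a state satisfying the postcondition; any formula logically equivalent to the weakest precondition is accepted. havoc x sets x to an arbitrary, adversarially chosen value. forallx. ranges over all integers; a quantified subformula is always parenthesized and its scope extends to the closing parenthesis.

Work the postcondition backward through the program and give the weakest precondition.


Working backward. After the program, the postcondition z + 2*w + 7 >= -6 must hold; in canonical form it is 2*w + z >= -13.
Before havoc m: 2*w + z >= -13
Before z := 2*w - 8: 4*w >= -5
Before z := w + 9: 4*w >= -5
Before v := 3*w + n: 4*w >= -5
Answer: WP = 4*w >= -5


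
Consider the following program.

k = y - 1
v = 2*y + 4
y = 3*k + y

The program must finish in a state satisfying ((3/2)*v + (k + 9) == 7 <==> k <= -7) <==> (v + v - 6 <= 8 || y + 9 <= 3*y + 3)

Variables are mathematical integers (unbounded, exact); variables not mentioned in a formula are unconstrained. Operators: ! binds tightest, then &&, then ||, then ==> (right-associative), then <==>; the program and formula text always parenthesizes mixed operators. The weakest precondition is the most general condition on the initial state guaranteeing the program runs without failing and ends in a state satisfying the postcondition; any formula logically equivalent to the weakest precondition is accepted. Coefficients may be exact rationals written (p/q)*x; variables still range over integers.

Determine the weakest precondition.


Working backward. After the program, the postcondition ((3/2)*v + (k + 9) == 7 <==> k <= -7) <==> (v + v - 6 <= 8 || y + 9 <= 3*y + 3) must hold; in canonical form it is (k + (3/2)*v == -2 <==> k <= -7) <==> (2*v <= 14 || 2*y >= 6).
Before y := 3*k + y: (k + (3/2)*v == -2 <==> k <= -7) <==> (2*v <= 14 || 6*k + 2*y >= 6)
Before v := 2*y + 4: (k + 3*y == -8 <==> k <= -7) <==> (4*y <= 6 || 6*k + 2*y >= 6)
Before k := y - 1: (4*y == -7 <==> y <= -6) <==> (4*y <= 6 || 8*y >= 12)
Answer: WP = (4*y == -7 <==> y <= -6) <==> (4*y <= 6 || 8*y >= 12)


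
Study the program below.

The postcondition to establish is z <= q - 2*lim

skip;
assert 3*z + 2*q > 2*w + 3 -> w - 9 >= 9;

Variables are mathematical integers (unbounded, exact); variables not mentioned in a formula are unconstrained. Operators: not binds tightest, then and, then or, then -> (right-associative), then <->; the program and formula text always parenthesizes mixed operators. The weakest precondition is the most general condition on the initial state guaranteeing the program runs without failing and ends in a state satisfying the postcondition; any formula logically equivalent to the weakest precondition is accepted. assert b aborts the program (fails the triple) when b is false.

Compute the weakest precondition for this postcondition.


Working backward. After the program, the postcondition z <= q - 2*lim must hold; in canonical form it is 2*lim + z <= q.
Before assert 3*z + 2*q > 2*w + 3 -> w - 9 >= 9: (2*q + 3*z > 2*w + 3 -> w >= 18) and 2*lim + z <= q
Before skip: (2*q + 3*z > 2*w + 3 -> w >= 18) and 2*lim + z <= q
Answer: WP = (2*q + 3*z > 2*w + 3 -> w >= 18) and 2*lim + z <= q


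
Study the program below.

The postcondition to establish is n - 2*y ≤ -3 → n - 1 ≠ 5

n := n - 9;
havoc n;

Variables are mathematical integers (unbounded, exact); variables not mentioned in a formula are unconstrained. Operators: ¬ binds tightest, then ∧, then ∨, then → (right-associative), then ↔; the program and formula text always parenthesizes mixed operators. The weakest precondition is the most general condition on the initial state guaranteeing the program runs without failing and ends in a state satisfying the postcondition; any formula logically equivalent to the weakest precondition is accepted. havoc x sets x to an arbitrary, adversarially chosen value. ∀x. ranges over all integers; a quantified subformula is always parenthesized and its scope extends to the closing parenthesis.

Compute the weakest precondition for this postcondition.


Working backward. After the program, the postcondition n - 2*y ≤ -3 → n - 1 ≠ 5 must hold; in canonical form it is n ≤ 2*y - 3 → n ≠ 6.
Before havoc n: ∀n_1. (n_1 ≤ 2*y - 3 → n_1 ≠ 6)
Before n := n - 9: ∀n_1. (n_1 ≤ 2*y - 3 → n_1 ≠ 6)
Answer: WP = ∀n_1. (n_1 ≤ 2*y - 3 → n_1 ≠ 6)


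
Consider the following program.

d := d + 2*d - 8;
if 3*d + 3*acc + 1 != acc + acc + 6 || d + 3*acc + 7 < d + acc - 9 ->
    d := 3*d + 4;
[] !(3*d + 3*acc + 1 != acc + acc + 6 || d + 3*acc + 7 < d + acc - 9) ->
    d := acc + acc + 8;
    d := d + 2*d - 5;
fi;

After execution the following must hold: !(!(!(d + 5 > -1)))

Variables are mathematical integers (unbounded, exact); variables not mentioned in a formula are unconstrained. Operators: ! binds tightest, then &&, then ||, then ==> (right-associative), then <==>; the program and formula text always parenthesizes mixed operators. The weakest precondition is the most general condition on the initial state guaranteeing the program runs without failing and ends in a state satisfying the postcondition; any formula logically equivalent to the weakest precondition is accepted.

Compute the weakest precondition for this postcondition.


Working backward. After the program, the postcondition !(!(!(d + 5 > -1))) must hold; in canonical form it is !(d > -6).
Then branch requires !(3*d > -10); else branch requires !(6*acc > -25).
Before the if: ((acc + 3*d != 5 || 2*acc < -16) ==> (!(3*d > -10))) && ((!(acc + 3*d != 5 || 2*acc < -16)) ==> (!(6*acc > -25)))
Before d := d + 2*d - 8: ((acc + 9*d != 29 || 2*acc < -16) ==> (!(9*d > 14))) && ((!(acc + 9*d != 29 || 2*acc < -16)) ==> (!(6*acc > -25)))
Answer: WP = ((acc + 9*d != 29 || 2*acc < -16) ==> (!(9*d > 14))) && ((!(acc + 9*d != 29 || 2*acc < -16)) ==> (!(6*acc > -25)))


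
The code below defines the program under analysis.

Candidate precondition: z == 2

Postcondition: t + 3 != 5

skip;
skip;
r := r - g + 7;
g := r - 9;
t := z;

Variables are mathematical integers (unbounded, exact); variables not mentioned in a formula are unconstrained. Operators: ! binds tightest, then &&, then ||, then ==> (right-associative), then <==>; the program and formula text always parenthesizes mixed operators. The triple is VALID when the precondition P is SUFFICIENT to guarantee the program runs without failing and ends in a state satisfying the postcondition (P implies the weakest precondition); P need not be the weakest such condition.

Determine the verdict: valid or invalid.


Working backward. After the program, the postcondition t + 3 != 5 must hold; in canonical form it is t != 2.
Before t := z: z != 2
Before g := r - 9: z != 2
Before r := r - g + 7: z != 2
Before skip: z != 2
Before skip: z != 2
The weakest precondition is z != 2.
Check whether z == 2 implies it.
Countermodel: at the initial state z = 2, the precondition holds but the weakest precondition fails.
Answer: invalid


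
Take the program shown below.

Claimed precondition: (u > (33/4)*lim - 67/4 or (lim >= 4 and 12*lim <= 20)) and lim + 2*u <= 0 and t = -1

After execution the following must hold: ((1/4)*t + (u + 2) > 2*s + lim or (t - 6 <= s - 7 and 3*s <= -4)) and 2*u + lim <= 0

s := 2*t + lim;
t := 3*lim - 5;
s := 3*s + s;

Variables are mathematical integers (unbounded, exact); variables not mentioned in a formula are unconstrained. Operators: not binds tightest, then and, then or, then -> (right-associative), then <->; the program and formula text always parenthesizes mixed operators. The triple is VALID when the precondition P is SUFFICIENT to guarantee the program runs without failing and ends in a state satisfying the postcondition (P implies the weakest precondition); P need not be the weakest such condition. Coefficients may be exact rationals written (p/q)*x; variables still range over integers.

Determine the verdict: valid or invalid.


Working backward. After the program, the postcondition ((1/4)*t + (u + 2) > 2*s + lim or (t - 6 <= s - 7 and 3*s <= -4)) and 2*u + lim <= 0 must hold; in canonical form it is ((1/4)*t + u > lim + 2*s - 2 or (t <= s - 1 and 3*s <= -4)) and lim + 2*u <= 0.
Before s := 3*s + s: ((1/4)*t + u > lim + 8*s - 2 or (t <= 4*s - 1 and 12*s <= -4)) and lim + 2*u <= 0
Before t := 3*lim - 5: (u > (1/4)*lim + 8*s - 3/4 or (3*lim <= 4*s + 4 and 12*s <= -4)) and lim + 2*u <= 0
Before s := 2*t + lim: (u > (33/4)*lim + 16*t - 3/4 or (lim + 8*t >= -4 and 12*lim + 24*t <= -4)) and lim + 2*u <= 0
The weakest precondition is (u > (33/4)*lim + 16*t - 3/4 or (lim + 8*t >= -4 and 12*lim + 24*t <= -4)) and lim + 2*u <= 0.
Check whether (u > (33/4)*lim - 67/4 or (lim >= 4 and 12*lim <= 20)) and lim + 2*u <= 0 and t = -1 implies it.
Every state satisfying the precondition satisfies the weakest precondition: the implication holds.
Answer: valid


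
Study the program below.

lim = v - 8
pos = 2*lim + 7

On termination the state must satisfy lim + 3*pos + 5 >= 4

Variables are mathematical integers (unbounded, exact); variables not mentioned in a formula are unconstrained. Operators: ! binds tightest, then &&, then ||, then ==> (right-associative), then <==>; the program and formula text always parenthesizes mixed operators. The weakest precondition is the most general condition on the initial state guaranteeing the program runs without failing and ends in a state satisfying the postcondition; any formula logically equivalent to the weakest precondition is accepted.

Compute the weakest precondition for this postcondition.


Working backward. After the program, the postcondition lim + 3*pos + 5 >= 4 must hold; in canonical form it is lim + 3*pos >= -1.
Before pos := 2*lim + 7: 7*lim >= -22
Before lim := v - 8: 7*v >= 34
Answer: WP = 7*v >= 34


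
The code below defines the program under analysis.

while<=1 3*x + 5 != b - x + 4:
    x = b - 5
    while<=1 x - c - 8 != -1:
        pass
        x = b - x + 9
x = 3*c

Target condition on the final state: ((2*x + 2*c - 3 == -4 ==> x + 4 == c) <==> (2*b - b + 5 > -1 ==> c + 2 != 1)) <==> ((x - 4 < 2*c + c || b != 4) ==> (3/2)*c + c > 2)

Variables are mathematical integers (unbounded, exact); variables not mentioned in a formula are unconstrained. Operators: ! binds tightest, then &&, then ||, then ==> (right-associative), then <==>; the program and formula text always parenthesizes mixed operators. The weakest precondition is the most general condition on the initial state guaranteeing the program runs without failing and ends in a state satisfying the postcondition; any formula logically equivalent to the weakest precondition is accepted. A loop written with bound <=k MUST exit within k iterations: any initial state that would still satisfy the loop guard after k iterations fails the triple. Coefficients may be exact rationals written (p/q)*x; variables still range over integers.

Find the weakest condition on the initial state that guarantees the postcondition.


Working backward. After the program, the postcondition ((2*x + 2*c - 3 == -4 ==> x + 4 == c) <==> (2*b - b + 5 > -1 ==> c + 2 != 1)) <==> ((x - 4 < 2*c + c || b != 4) ==> (3/2)*c + c > 2) must hold; in canonical form it is ((2*c + 2*x == -1 ==> x == c - 4) <==> (b > -6 ==> c != -1)) <==> ((x < 3*c + 4 || b != 4) ==> (5/2)*c > 2).
Before x := 3*c: ((8*c == -1 ==> 2*c == -4) <==> (b > -6 ==> c != -1)) <==> (5/2)*c > 2
Before the loop (bound <=1), unroll the exhaustion recursion (WP_0 = exit-now case; WP_j = one more guarded iteration, up to j = 1):
  WP_0: (!(4*x != b - 1)) && (((8*c == -1 ==> 2*c == -4) <==> (b > -6 ==> c != -1)) <==> (5/2)*c > 2)
  WP_1: (4*x != b - 1 ==> ((b != c + 12 ==> ((!(c != 7)) && (!(b != 57)) && (((8*c == -1 ==> 2*c == -4) <==> (b > -6 ==> c != -1)) <==> (5/2)*c > 2))) && ((!(b != c + 12)) ==> ((!(3*b != 19)) && (((8*c == -1 ==> 2*c == -4) <==> (b > -6 ==> c != -1)) <==> (5/2)*c > 2))))) && ((!(4*x != b - 1)) ==> (((8*c == -1 ==> 2*c == -4) <==> (b > -6 ==> c != -1)) <==> (5/2)*c > 2))
So before the loop: (4*x != b - 1 ==> ((b != c + 12 ==> ((!(c != 7)) && (!(b != 57)) && (((8*c == -1 ==> 2*c == -4) <==> (b > -6 ==> c != -1)) <==> (5/2)*c > 2))) && ((!(b != c + 12)) ==> ((!(3*b != 19)) && (((8*c == -1 ==> 2*c == -4) <==> (b > -6 ==> c != -1)) <==> (5/2)*c > 2))))) && ((!(4*x != b - 1)) ==> (((8*c == -1 ==> 2*c == -4) <==> (b > -6 ==> c != -1)) <==> (5/2)*c > 2))
Answer: WP = (4*x != b - 1 ==> ((b != c + 12 ==> ((!(c != 7)) && (!(b != 57)) && (((8*c == -1 ==> 2*c == -4) <==> (b > -6 ==> c != -1)) <==> (5/2)*c > 2))) && ((!(b != c + 12)) ==> ((!(3*b != 19)) && (((8*c == -1 ==> 2*c == -4) <==> (b > -6 ==> c != -1)) <==> (5/2)*c > 2))))) && ((!(4*x != b - 1)) ==> (((8*c == -1 ==> 2*c == -4) <==> (b > -6 ==> c != -1)) <==> (5/2)*c > 2))


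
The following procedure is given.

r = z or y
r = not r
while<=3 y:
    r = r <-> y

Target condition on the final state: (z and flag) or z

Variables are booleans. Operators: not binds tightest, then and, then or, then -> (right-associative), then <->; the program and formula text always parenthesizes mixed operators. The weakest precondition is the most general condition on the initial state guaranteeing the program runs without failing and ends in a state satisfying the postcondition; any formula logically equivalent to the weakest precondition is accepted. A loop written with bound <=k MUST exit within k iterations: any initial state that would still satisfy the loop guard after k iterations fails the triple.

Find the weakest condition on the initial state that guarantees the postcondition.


Working backward. After the program, (z and flag) or z must hold.
Before the loop (bound <=3), unroll the exhaustion recursion (WP_0 = exit-now case; WP_j = one more guarded iteration, up to j = 3):
  WP_0: (not y) and ((z and flag) or z)
  WP_1: (y -> ((not y) and ((z and flag) or z))) and ((not y) -> ((z and flag) or z))
  WP_2: (y -> ((y -> ((not y) and ((z and flag) or z))) and ((not y) -> ((z and flag) or z)))) and ((not y) -> ((z and flag) or z))
  WP_3: (y -> ((y -> ((y -> ((not y) and ((z and flag) or z))) and ((not y) -> ((z and flag) or z)))) and ((not y) -> ((z and flag) or z)))) and ((not y) -> ((z and flag) or z))
So before the loop: (y -> ((y -> ((y -> ((not y) and ((z and flag) or z))) and ((not y) -> ((z and flag) or z)))) and ((not y) -> ((z and flag) or z)))) and ((not y) -> ((z and flag) or z))
Before r := not r: (y -> ((y -> ((y -> ((not y) and ((z and flag) or z))) and ((not y) -> ((z and flag) or z)))) and ((not y) -> ((z and flag) or z)))) and ((not y) -> ((z and flag) or z))
Before r := z or y: (y -> ((y -> ((y -> ((not y) and ((z and flag) or z))) and ((not y) -> ((z and flag) or z)))) and ((not y) -> ((z and flag) or z)))) and ((not y) -> ((z and flag) or z))
Answer: WP = (y -> ((y -> ((y -> ((not y) and ((z and flag) or z))) and ((not y) -> ((z and flag) or z)))) and ((not y) -> ((z and flag) or z)))) and ((not y) -> ((z and flag) or z))


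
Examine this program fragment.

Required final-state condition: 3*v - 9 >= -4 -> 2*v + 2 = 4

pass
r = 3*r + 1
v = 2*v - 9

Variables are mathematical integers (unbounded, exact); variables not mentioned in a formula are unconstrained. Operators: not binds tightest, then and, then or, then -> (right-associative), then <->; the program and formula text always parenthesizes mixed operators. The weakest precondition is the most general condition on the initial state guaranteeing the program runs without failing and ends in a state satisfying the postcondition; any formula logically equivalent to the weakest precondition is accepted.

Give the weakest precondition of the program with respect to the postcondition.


Working backward. After the program, the postcondition 3*v - 9 >= -4 -> 2*v + 2 = 4 must hold; in canonical form it is 3*v >= 5 -> 2*v = 2.
Before v := 2*v - 9: 6*v >= 32 -> 4*v = 20
Before r := 3*r + 1: 6*v >= 32 -> 4*v = 20
Before skip: 6*v >= 32 -> 4*v = 20
Answer: WP = 6*v >= 32 -> 4*v = 20


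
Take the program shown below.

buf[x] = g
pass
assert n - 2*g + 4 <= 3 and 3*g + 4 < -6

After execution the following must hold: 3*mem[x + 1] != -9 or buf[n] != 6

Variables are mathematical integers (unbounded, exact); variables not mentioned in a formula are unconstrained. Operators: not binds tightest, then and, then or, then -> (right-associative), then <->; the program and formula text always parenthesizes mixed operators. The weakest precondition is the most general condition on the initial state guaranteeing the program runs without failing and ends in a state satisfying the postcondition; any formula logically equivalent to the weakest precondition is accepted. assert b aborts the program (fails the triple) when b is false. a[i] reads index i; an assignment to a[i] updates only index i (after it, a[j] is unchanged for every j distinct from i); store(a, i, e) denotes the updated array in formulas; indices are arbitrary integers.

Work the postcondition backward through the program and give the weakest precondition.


Working backward. After the program, 3*mem[x + 1] != -9 or buf[n] != 6 must hold.
Before assert n - 2*g + 4 <= 3 and 3*g + 4 < -6: n <= 2*g - 1 and 3*g < -10 and (3*mem[x + 1] != -9 or buf[n] != 6)
Before skip: n <= 2*g - 1 and 3*g < -10 and (3*mem[x + 1] != -9 or buf[n] != 6)
Before buf[x] := g: n <= 2*g - 1 and 3*g < -10 and (3*mem[x + 1] != -9 or store(buf, x, g)[n] != 6)
Answer: WP = n <= 2*g - 1 and 3*g < -10 and (3*mem[x + 1] != -9 or store(buf, x, g)[n] != 6)


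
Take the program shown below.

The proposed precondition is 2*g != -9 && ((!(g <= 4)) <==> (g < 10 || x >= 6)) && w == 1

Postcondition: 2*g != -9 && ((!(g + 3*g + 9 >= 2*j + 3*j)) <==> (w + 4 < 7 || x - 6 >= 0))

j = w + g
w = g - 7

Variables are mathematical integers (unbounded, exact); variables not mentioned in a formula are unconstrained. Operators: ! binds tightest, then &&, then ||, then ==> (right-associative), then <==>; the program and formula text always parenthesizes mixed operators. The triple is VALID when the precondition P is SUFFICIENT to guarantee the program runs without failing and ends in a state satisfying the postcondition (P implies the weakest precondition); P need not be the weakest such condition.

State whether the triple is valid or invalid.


Working backward. After the program, the postcondition 2*g != -9 && ((!(g + 3*g + 9 >= 2*j + 3*j)) <==> (w + 4 < 7 || x - 6 >= 0)) must hold; in canonical form it is 2*g != -9 && ((!(4*g >= 5*j - 9)) <==> (w < 3 || x >= 6)).
Before w := g - 7: 2*g != -9 && ((!(4*g >= 5*j - 9)) <==> (g < 10 || x >= 6))
Before j := w + g: 2*g != -9 && ((!(g + 5*w <= 9)) <==> (g < 10 || x >= 6))
The weakest precondition is 2*g != -9 && ((!(g + 5*w <= 9)) <==> (g < 10 || x >= 6)).
Check whether 2*g != -9 && ((!(g <= 4)) <==> (g < 10 || x >= 6)) && w == 1 implies it.
Every state satisfying the precondition satisfies the weakest precondition: the implication holds.
Answer: valid


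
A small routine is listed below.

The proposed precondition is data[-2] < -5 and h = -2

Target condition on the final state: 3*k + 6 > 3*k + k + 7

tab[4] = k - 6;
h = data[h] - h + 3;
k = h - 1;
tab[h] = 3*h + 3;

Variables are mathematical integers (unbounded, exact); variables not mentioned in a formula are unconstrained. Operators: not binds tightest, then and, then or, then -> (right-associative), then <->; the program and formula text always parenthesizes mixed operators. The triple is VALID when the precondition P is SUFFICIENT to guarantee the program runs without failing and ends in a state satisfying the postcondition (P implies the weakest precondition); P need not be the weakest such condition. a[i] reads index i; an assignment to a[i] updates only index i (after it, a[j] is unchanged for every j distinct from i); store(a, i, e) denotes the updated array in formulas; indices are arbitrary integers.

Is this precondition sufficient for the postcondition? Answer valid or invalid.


Working backward. After the program, the postcondition 3*k + 6 > 3*k + k + 7 must hold; in canonical form it is k < -1.
Before tab[h] := 3*h + 3: k < -1
Before k := h - 1: h < 0
Before h := data[h] - h + 3: data[h] < h - 3
Before tab[4] := k - 6: data[h] < h - 3
The weakest precondition is data[h] < h - 3.
Check whether data[-2] < -5 and h = -2 implies it.
Every state satisfying the precondition satisfies the weakest precondition: the implication holds.
Answer: valid


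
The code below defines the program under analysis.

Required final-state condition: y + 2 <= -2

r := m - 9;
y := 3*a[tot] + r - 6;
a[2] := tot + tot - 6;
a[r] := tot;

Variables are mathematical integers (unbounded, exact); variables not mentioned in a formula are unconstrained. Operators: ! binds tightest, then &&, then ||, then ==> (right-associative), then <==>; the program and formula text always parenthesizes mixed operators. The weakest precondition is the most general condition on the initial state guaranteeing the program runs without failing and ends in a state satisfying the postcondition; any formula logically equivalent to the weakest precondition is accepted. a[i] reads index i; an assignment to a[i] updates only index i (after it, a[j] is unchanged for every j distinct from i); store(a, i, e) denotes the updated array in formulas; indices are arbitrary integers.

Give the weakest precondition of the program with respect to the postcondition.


Working backward. After the program, the postcondition y + 2 <= -2 must hold; in canonical form it is y <= -4.
Before a[r] := tot: y <= -4
Before a[2] := tot + tot - 6: y <= -4
Before y := 3*a[tot] + r - 6: 3*a[tot] + r <= 2
Before r := m - 9: 3*a[tot] + m <= 11
Answer: WP = 3*a[tot] + m <= 11


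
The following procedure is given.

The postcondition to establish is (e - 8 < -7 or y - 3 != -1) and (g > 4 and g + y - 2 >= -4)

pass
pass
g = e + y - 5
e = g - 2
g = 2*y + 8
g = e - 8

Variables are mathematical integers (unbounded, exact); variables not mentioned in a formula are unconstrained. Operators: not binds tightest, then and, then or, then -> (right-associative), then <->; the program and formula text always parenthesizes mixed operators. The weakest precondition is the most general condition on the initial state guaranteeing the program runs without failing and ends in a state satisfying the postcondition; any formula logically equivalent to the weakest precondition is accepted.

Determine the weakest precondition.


Working backward. After the program, the postcondition (e - 8 < -7 or y - 3 != -1) and (g > 4 and g + y - 2 >= -4) must hold; in canonical form it is (e < 1 or y != 2) and g > 4 and g + y >= -2.
Before g := e - 8: (e < 1 or y != 2) and e > 12 and e + y >= 6
Before g := 2*y + 8: (e < 1 or y != 2) and e > 12 and e + y >= 6
Before e := g - 2: (g < 3 or y != 2) and g > 14 and g + y >= 8
Before g := e + y - 5: (e + y < 8 or y != 2) and e + y > 19 and e + 2*y >= 13
Before skip: (e + y < 8 or y != 2) and e + y > 19 and e + 2*y >= 13
Before skip: (e + y < 8 or y != 2) and e + y > 19 and e + 2*y >= 13
Answer: WP = (e + y < 8 or y != 2) and e + y > 19 and e + 2*y >= 13


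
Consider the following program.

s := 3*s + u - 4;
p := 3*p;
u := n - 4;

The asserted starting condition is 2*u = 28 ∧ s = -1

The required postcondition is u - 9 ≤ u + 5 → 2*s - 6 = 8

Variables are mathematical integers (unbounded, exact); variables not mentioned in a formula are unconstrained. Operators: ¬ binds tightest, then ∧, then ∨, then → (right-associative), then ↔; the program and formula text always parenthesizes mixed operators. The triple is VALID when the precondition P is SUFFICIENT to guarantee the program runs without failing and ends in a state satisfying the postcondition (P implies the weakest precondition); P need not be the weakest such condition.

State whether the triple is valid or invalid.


Working backward. After the program, the postcondition u - 9 ≤ u + 5 → 2*s - 6 = 8 must hold; in canonical form it is 2*s = 14.
Before u := n - 4: 2*s = 14
Before p := 3*p: 2*s = 14
Before s := 3*s + u - 4: 6*s + 2*u = 22
The weakest precondition is 6*s + 2*u = 22.
Check whether 2*u = 28 ∧ s = -1 implies it.
Every state satisfying the precondition satisfies the weakest precondition: the implication holds.
Answer: valid


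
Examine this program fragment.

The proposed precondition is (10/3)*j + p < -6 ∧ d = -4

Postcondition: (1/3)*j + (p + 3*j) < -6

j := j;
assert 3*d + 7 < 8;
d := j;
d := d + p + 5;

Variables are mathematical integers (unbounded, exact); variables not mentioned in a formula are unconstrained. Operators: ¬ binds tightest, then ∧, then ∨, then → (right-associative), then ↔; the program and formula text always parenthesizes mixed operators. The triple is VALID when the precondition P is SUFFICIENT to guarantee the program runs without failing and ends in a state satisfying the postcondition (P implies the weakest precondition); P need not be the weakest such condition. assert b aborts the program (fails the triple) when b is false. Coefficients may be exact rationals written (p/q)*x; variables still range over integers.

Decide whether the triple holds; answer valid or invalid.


Working backward. After the program, the postcondition (1/3)*j + (p + 3*j) < -6 must hold; in canonical form it is (10/3)*j + p < -6.
Before d := d + p + 5: (10/3)*j + p < -6
Before d := j: (10/3)*j + p < -6
Before assert 3*d + 7 < 8: 3*d < 1 ∧ (10/3)*j + p < -6
Before j := j: 3*d < 1 ∧ (10/3)*j + p < -6
The weakest precondition is 3*d < 1 ∧ (10/3)*j + p < -6.
Check whether (10/3)*j + p < -6 ∧ d = -4 implies it.
Every state satisfying the precondition satisfies the weakest precondition: the implication holds.
Answer: valid


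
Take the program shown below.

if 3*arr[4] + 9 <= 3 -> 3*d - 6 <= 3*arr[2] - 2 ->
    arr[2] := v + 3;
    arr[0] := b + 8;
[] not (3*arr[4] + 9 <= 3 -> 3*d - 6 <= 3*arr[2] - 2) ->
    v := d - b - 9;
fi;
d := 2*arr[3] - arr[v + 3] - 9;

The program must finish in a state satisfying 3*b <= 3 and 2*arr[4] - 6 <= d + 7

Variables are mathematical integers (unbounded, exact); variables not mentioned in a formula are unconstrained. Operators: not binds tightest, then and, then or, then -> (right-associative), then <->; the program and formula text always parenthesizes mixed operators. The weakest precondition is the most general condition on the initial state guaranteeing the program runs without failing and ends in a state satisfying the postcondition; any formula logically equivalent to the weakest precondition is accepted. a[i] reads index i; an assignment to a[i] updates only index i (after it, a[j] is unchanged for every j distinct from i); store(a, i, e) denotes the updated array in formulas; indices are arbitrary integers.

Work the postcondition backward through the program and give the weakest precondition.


Working backward. After the program, the postcondition 3*b <= 3 and 2*arr[4] - 6 <= d + 7 must hold; in canonical form it is 3*b <= 3 and 2*arr[4] <= d + 13.
Before d := 2*arr[3] - arr[v + 3] - 9: 3*b <= 3 and arr[v + 3] + 2*arr[4] <= 2*arr[3] + 4
Then branch requires 3*b <= 3 and 2*arr[4] + store(store(arr, 2, v + 3), 0, b + 8)[v + 3] <= 2*arr[3] + 4; else branch requires 3*b <= 3 and 2*arr[4] + arr[-b + d - 6] <= 2*arr[3] + 4.
Before the if: ((3*arr[4] <= -6 -> 3*d <= 3*arr[2] + 4) -> (3*b <= 3 and 2*arr[4] + store(store(arr, 2, v + 3), 0, b + 8)[v + 3] <= 2*arr[3] + 4)) and ((not (3*arr[4] <= -6 -> 3*d <= 3*arr[2] + 4)) -> (3*b <= 3 and 2*arr[4] + arr[-b + d - 6] <= 2*arr[3] + 4))
Answer: WP = ((3*arr[4] <= -6 -> 3*d <= 3*arr[2] + 4) -> (3*b <= 3 and 2*arr[4] + store(store(arr, 2, v + 3), 0, b + 8)[v + 3] <= 2*arr[3] + 4)) and ((not (3*arr[4] <= -6 -> 3*d <= 3*arr[2] + 4)) -> (3*b <= 3 and 2*arr[4] + arr[-b + d - 6] <= 2*arr[3] + 4))


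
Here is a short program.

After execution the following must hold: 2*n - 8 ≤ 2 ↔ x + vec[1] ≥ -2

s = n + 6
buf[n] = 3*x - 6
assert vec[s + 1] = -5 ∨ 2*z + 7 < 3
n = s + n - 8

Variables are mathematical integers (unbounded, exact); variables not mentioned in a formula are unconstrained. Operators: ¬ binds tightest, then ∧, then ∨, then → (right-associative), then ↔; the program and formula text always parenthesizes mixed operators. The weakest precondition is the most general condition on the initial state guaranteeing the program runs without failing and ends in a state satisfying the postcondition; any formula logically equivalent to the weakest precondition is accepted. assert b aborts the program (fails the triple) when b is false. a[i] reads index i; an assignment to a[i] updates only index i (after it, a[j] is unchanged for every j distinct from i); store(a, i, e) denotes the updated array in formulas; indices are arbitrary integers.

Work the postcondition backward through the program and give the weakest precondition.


Working backward. After the program, the postcondition 2*n - 8 ≤ 2 ↔ x + vec[1] ≥ -2 must hold; in canonical form it is 2*n ≤ 10 ↔ vec[1] + x ≥ -2.
Before n := s + n - 8: 2*n + 2*s ≤ 26 ↔ vec[1] + x ≥ -2
Before assert vec[s + 1] = -5 ∨ 2*z + 7 < 3: (vec[s + 1] = -5 ∨ 2*z < -4) ∧ (2*n + 2*s ≤ 26 ↔ vec[1] + x ≥ -2)
Before buf[n] := 3*x - 6: (vec[s + 1] = -5 ∨ 2*z < -4) ∧ (2*n + 2*s ≤ 26 ↔ vec[1] + x ≥ -2)
Before s := n + 6: (vec[n + 7] = -5 ∨ 2*z < -4) ∧ (4*n ≤ 14 ↔ vec[1] + x ≥ -2)
Answer: WP = (vec[n + 7] = -5 ∨ 2*z < -4) ∧ (4*n ≤ 14 ↔ vec[1] + x ≥ -2)
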